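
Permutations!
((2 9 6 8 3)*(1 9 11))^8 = ((1 9 6 8 3 2 11))^8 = (1 9 6 8 3 2 11)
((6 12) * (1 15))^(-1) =((1 15)(6 12))^(-1) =(1 15)(6 12)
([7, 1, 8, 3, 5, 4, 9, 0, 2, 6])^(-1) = (0 7)(2 8)(4 5)(6 9)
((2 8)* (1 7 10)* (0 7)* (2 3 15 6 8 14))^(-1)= ((0 7 10 1)(2 14)(3 15 6 8))^(-1)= (0 1 10 7)(2 14)(3 8 6 15)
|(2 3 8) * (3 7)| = |(2 7 3 8)| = 4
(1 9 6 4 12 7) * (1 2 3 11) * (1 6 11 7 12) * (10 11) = [0, 9, 3, 7, 1, 5, 4, 2, 8, 10, 11, 6, 12] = (12)(1 9 10 11 6 4)(2 3 7)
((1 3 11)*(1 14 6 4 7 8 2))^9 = (14)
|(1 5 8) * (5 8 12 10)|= 6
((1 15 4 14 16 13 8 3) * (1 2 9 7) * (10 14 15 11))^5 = (1 13 7 16 9 14 2 10 3 11 8)(4 15)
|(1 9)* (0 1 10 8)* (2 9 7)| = |(0 1 7 2 9 10 8)| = 7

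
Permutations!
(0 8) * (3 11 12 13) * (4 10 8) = (0 4 10 8)(3 11 12 13) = [4, 1, 2, 11, 10, 5, 6, 7, 0, 9, 8, 12, 13, 3]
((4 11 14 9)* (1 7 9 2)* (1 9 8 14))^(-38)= (1 8 2 4)(7 14 9 11)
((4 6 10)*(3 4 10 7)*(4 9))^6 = ((10)(3 9 4 6 7))^6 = (10)(3 9 4 6 7)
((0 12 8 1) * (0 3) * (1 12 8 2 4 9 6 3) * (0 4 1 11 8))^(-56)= (1 2 12 8 11)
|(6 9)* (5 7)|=|(5 7)(6 9)|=2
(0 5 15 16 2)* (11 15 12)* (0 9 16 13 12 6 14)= (0 5 6 14)(2 9 16)(11 15 13 12)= [5, 1, 9, 3, 4, 6, 14, 7, 8, 16, 10, 15, 11, 12, 0, 13, 2]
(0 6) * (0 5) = (0 6 5) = [6, 1, 2, 3, 4, 0, 5]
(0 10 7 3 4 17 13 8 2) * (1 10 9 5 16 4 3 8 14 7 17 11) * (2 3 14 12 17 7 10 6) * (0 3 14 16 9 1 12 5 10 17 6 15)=(0 1 15)(2 3 16 4 11 12 6)(5 9 10 7 8 14 17 13)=[1, 15, 3, 16, 11, 9, 2, 8, 14, 10, 7, 12, 6, 5, 17, 0, 4, 13]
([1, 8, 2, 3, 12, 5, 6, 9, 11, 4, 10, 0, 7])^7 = [11, 0, 2, 3, 9, 5, 6, 12, 1, 7, 10, 8, 4]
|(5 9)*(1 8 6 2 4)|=10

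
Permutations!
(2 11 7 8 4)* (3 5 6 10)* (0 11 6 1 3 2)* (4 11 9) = (0 9 4)(1 3 5)(2 6 10)(7 8 11) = [9, 3, 6, 5, 0, 1, 10, 8, 11, 4, 2, 7]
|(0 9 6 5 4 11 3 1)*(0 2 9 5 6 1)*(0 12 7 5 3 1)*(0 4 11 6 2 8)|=|(0 3 12 7 5 11 1 8)(2 9 4 6)|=8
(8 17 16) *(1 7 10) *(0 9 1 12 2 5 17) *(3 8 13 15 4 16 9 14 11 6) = (0 14 11 6 3 8)(1 7 10 12 2 5 17 9)(4 16 13 15) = [14, 7, 5, 8, 16, 17, 3, 10, 0, 1, 12, 6, 2, 15, 11, 4, 13, 9]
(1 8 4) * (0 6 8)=(0 6 8 4 1)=[6, 0, 2, 3, 1, 5, 8, 7, 4]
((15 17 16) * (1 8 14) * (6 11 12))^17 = ((1 8 14)(6 11 12)(15 17 16))^17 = (1 14 8)(6 12 11)(15 16 17)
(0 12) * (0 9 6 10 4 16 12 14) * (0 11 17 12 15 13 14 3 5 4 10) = [3, 1, 2, 5, 16, 4, 0, 7, 8, 6, 10, 17, 9, 14, 11, 13, 15, 12] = (0 3 5 4 16 15 13 14 11 17 12 9 6)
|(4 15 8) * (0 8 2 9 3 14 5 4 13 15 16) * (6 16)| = 12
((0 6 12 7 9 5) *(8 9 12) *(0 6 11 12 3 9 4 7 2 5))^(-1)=((0 11 12 2 5 6 8 4 7 3 9))^(-1)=(0 9 3 7 4 8 6 5 2 12 11)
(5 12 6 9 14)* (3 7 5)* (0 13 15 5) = [13, 1, 2, 7, 4, 12, 9, 0, 8, 14, 10, 11, 6, 15, 3, 5] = (0 13 15 5 12 6 9 14 3 7)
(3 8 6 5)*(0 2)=(0 2)(3 8 6 5)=[2, 1, 0, 8, 4, 3, 5, 7, 6]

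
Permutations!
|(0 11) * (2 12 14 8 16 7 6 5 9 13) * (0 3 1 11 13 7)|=84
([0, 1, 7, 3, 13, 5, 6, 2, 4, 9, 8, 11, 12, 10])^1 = (2 7)(4 13 10 8)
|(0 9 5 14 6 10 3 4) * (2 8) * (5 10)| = 30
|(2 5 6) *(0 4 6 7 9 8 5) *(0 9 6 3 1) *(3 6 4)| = |(0 3 1)(2 9 8 5 7 4 6)| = 21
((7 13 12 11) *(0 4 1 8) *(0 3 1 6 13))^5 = ((0 4 6 13 12 11 7)(1 8 3))^5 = (0 11 13 4 7 12 6)(1 3 8)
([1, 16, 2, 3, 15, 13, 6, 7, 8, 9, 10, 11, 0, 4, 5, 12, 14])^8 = (0 12 15 4 13 5 14 16 1)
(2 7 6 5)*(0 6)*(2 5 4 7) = (0 6 4 7) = [6, 1, 2, 3, 7, 5, 4, 0]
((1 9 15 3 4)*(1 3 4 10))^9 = (1 4)(3 9)(10 15)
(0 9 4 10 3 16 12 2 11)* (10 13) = (0 9 4 13 10 3 16 12 2 11) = [9, 1, 11, 16, 13, 5, 6, 7, 8, 4, 3, 0, 2, 10, 14, 15, 12]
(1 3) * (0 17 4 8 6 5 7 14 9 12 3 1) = (0 17 4 8 6 5 7 14 9 12 3) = [17, 1, 2, 0, 8, 7, 5, 14, 6, 12, 10, 11, 3, 13, 9, 15, 16, 4]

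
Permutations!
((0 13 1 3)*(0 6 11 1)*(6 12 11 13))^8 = ((0 6 13)(1 3 12 11))^8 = (0 13 6)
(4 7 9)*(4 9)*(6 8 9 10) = (4 7)(6 8 9 10) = [0, 1, 2, 3, 7, 5, 8, 4, 9, 10, 6]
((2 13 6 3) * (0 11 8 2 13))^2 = (0 8)(2 11)(3 6 13)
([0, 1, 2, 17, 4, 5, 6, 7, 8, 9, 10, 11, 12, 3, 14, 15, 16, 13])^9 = [0, 1, 2, 3, 4, 5, 6, 7, 8, 9, 10, 11, 12, 13, 14, 15, 16, 17]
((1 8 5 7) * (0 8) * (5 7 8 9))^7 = (0 9 5 8 7 1)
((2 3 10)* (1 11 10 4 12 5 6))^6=(1 12 2)(3 11 5)(4 10 6)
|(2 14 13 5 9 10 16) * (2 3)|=|(2 14 13 5 9 10 16 3)|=8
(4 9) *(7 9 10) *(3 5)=[0, 1, 2, 5, 10, 3, 6, 9, 8, 4, 7]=(3 5)(4 10 7 9)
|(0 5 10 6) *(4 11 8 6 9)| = |(0 5 10 9 4 11 8 6)| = 8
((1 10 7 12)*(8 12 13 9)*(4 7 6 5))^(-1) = (1 12 8 9 13 7 4 5 6 10)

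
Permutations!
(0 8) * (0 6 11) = (0 8 6 11) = [8, 1, 2, 3, 4, 5, 11, 7, 6, 9, 10, 0]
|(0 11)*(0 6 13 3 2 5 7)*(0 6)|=|(0 11)(2 5 7 6 13 3)|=6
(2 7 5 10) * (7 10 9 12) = (2 10)(5 9 12 7) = [0, 1, 10, 3, 4, 9, 6, 5, 8, 12, 2, 11, 7]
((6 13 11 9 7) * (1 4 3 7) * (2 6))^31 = (1 2 9 7 11 3 13 4 6)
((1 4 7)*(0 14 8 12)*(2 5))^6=((0 14 8 12)(1 4 7)(2 5))^6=(0 8)(12 14)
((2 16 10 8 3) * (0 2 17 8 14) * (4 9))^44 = ((0 2 16 10 14)(3 17 8)(4 9))^44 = (0 14 10 16 2)(3 8 17)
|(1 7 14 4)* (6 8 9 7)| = 7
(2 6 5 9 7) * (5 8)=(2 6 8 5 9 7)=[0, 1, 6, 3, 4, 9, 8, 2, 5, 7]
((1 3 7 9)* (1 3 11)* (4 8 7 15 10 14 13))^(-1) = ((1 11)(3 15 10 14 13 4 8 7 9))^(-1) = (1 11)(3 9 7 8 4 13 14 10 15)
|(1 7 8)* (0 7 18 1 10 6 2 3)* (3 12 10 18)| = 12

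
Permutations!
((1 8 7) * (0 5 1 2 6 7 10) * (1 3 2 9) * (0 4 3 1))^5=(0 4 9 10 7 8 6 1 2 5 3)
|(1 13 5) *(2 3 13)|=5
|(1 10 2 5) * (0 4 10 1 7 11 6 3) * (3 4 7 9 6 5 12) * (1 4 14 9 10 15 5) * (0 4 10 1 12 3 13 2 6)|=|(0 7 11 12 13 2 3 4 15 5 1 10 6 14 9)|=15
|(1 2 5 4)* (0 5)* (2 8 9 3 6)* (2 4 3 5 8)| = 9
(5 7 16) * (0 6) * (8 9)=(0 6)(5 7 16)(8 9)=[6, 1, 2, 3, 4, 7, 0, 16, 9, 8, 10, 11, 12, 13, 14, 15, 5]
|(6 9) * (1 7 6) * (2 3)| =4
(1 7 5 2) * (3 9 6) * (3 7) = (1 3 9 6 7 5 2) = [0, 3, 1, 9, 4, 2, 7, 5, 8, 6]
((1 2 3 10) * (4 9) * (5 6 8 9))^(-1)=((1 2 3 10)(4 5 6 8 9))^(-1)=(1 10 3 2)(4 9 8 6 5)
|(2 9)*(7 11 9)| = 4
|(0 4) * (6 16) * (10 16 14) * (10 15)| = 10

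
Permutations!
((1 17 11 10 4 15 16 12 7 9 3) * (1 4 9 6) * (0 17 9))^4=(17)(1 15 6 4 7 3 12 9 16)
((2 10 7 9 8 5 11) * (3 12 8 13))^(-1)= (2 11 5 8 12 3 13 9 7 10)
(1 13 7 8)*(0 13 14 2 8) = (0 13 7)(1 14 2 8) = [13, 14, 8, 3, 4, 5, 6, 0, 1, 9, 10, 11, 12, 7, 2]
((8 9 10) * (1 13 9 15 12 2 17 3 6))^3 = (1 10 12 3 13 8 2 6 9 15 17)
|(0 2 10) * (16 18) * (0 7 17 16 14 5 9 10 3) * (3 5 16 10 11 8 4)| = |(0 2 5 9 11 8 4 3)(7 17 10)(14 16 18)| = 24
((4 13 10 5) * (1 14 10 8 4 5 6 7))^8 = ((1 14 10 6 7)(4 13 8))^8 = (1 6 14 7 10)(4 8 13)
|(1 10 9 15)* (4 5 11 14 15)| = |(1 10 9 4 5 11 14 15)| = 8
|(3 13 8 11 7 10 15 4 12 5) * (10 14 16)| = |(3 13 8 11 7 14 16 10 15 4 12 5)| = 12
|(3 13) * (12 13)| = 3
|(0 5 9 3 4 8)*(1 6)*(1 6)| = 6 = |(0 5 9 3 4 8)|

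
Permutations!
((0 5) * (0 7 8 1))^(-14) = ((0 5 7 8 1))^(-14) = (0 5 7 8 1)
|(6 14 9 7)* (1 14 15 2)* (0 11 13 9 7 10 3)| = 6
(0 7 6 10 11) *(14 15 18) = (0 7 6 10 11)(14 15 18) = [7, 1, 2, 3, 4, 5, 10, 6, 8, 9, 11, 0, 12, 13, 15, 18, 16, 17, 14]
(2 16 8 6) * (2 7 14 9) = (2 16 8 6 7 14 9) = [0, 1, 16, 3, 4, 5, 7, 14, 6, 2, 10, 11, 12, 13, 9, 15, 8]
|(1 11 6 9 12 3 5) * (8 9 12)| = |(1 11 6 12 3 5)(8 9)| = 6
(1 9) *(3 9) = (1 3 9) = [0, 3, 2, 9, 4, 5, 6, 7, 8, 1]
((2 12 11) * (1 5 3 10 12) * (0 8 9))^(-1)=(0 9 8)(1 2 11 12 10 3 5)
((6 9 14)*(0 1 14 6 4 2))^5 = (14)(6 9)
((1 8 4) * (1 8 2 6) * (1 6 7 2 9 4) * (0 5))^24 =(9)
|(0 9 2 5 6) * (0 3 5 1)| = 12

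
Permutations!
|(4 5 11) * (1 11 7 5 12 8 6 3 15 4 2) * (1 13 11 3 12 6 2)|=10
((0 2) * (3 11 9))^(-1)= (0 2)(3 9 11)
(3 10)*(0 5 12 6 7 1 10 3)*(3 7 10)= [5, 3, 2, 7, 4, 12, 10, 1, 8, 9, 0, 11, 6]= (0 5 12 6 10)(1 3 7)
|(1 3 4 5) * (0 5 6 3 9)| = 12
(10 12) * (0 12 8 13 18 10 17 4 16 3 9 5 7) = [12, 1, 2, 9, 16, 7, 6, 0, 13, 5, 8, 11, 17, 18, 14, 15, 3, 4, 10] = (0 12 17 4 16 3 9 5 7)(8 13 18 10)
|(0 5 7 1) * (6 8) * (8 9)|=12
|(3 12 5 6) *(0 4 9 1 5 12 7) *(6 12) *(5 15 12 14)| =|(0 4 9 1 15 12 6 3 7)(5 14)| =18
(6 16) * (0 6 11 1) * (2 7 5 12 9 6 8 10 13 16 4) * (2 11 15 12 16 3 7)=(0 8 10 13 3 7 5 16 15 12 9 6 4 11 1)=[8, 0, 2, 7, 11, 16, 4, 5, 10, 6, 13, 1, 9, 3, 14, 12, 15]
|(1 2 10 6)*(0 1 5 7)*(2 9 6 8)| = 6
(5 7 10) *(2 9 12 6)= [0, 1, 9, 3, 4, 7, 2, 10, 8, 12, 5, 11, 6]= (2 9 12 6)(5 7 10)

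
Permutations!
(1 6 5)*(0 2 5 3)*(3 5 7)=(0 2 7 3)(1 6 5)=[2, 6, 7, 0, 4, 1, 5, 3]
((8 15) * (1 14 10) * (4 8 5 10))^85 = (1 14 4 8 15 5 10)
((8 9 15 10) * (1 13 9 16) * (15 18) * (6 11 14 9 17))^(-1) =(1 16 8 10 15 18 9 14 11 6 17 13) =((1 13 17 6 11 14 9 18 15 10 8 16))^(-1)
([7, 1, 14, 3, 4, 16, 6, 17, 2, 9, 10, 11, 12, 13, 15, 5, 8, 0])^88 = [7, 1, 16, 3, 4, 14, 6, 17, 5, 9, 10, 11, 12, 13, 8, 2, 15, 0]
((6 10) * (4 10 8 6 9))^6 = ((4 10 9)(6 8))^6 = (10)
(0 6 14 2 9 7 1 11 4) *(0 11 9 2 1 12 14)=(0 6)(1 9 7 12 14)(4 11)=[6, 9, 2, 3, 11, 5, 0, 12, 8, 7, 10, 4, 14, 13, 1]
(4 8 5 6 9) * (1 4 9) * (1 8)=(9)(1 4)(5 6 8)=[0, 4, 2, 3, 1, 6, 8, 7, 5, 9]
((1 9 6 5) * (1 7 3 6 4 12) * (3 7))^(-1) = (1 12 4 9)(3 5 6)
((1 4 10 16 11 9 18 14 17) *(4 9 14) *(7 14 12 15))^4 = ((1 9 18 4 10 16 11 12 15 7 14 17))^4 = (1 10 15)(4 12 17)(7 9 16)(11 14 18)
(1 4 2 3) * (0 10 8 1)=[10, 4, 3, 0, 2, 5, 6, 7, 1, 9, 8]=(0 10 8 1 4 2 3)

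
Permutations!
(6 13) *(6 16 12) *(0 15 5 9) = (0 15 5 9)(6 13 16 12) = [15, 1, 2, 3, 4, 9, 13, 7, 8, 0, 10, 11, 6, 16, 14, 5, 12]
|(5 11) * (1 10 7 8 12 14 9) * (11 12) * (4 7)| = |(1 10 4 7 8 11 5 12 14 9)| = 10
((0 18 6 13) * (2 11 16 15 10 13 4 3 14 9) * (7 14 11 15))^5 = ((0 18 6 4 3 11 16 7 14 9 2 15 10 13))^5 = (0 11 2 18 16 15 6 7 10 4 14 13 3 9)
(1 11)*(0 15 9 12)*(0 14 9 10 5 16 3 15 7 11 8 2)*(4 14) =[7, 8, 0, 15, 14, 16, 6, 11, 2, 12, 5, 1, 4, 13, 9, 10, 3] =(0 7 11 1 8 2)(3 15 10 5 16)(4 14 9 12)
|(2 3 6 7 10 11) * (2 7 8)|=12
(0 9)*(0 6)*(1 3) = (0 9 6)(1 3) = [9, 3, 2, 1, 4, 5, 0, 7, 8, 6]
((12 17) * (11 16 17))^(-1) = ((11 16 17 12))^(-1) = (11 12 17 16)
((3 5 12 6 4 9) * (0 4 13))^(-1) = (0 13 6 12 5 3 9 4)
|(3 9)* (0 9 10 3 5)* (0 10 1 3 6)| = 10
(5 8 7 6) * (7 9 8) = [0, 1, 2, 3, 4, 7, 5, 6, 9, 8] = (5 7 6)(8 9)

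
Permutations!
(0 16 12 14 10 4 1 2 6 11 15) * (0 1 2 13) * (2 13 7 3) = (0 16 12 14 10 4 13)(1 7 3 2 6 11 15) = [16, 7, 6, 2, 13, 5, 11, 3, 8, 9, 4, 15, 14, 0, 10, 1, 12]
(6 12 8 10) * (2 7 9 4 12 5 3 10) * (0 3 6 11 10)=(0 3)(2 7 9 4 12 8)(5 6)(10 11)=[3, 1, 7, 0, 12, 6, 5, 9, 2, 4, 11, 10, 8]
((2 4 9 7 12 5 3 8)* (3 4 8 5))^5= ((2 8)(3 5 4 9 7 12))^5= (2 8)(3 12 7 9 4 5)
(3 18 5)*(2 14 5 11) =(2 14 5 3 18 11) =[0, 1, 14, 18, 4, 3, 6, 7, 8, 9, 10, 2, 12, 13, 5, 15, 16, 17, 11]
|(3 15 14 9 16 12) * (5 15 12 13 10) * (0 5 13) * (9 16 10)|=|(0 5 15 14 16)(3 12)(9 10 13)|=30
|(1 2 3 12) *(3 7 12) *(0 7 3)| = 6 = |(0 7 12 1 2 3)|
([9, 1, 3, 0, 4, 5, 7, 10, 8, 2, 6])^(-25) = [3, 1, 9, 2, 4, 5, 10, 6, 8, 0, 7]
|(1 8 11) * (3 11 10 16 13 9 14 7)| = |(1 8 10 16 13 9 14 7 3 11)| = 10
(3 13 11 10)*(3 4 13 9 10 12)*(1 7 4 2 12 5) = [0, 7, 12, 9, 13, 1, 6, 4, 8, 10, 2, 5, 3, 11] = (1 7 4 13 11 5)(2 12 3 9 10)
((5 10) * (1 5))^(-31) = ((1 5 10))^(-31) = (1 10 5)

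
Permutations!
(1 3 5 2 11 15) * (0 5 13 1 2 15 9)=(0 5 15 2 11 9)(1 3 13)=[5, 3, 11, 13, 4, 15, 6, 7, 8, 0, 10, 9, 12, 1, 14, 2]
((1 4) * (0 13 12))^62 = (0 12 13) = ((0 13 12)(1 4))^62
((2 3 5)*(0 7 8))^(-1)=(0 8 7)(2 5 3)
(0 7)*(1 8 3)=(0 7)(1 8 3)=[7, 8, 2, 1, 4, 5, 6, 0, 3]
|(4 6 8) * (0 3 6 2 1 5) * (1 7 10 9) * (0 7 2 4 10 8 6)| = 6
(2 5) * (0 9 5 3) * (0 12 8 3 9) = (2 9 5)(3 12 8) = [0, 1, 9, 12, 4, 2, 6, 7, 3, 5, 10, 11, 8]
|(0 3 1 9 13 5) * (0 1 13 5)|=|(0 3 13)(1 9 5)|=3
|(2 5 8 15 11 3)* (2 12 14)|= |(2 5 8 15 11 3 12 14)|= 8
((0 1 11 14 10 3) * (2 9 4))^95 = (0 3 10 14 11 1)(2 4 9)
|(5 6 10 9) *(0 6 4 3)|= 7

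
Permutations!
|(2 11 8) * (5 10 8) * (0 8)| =6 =|(0 8 2 11 5 10)|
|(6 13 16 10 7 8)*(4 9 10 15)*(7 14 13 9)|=10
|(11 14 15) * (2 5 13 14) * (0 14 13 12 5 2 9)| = |(0 14 15 11 9)(5 12)| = 10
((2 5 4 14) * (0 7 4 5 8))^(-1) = (0 8 2 14 4 7)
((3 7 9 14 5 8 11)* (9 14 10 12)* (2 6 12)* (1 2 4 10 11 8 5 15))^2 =(1 6 9 3 14)(2 12 11 7 15)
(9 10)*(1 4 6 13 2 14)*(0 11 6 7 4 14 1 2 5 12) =[11, 14, 1, 3, 7, 12, 13, 4, 8, 10, 9, 6, 0, 5, 2] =(0 11 6 13 5 12)(1 14 2)(4 7)(9 10)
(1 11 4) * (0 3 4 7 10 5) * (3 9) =(0 9 3 4 1 11 7 10 5) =[9, 11, 2, 4, 1, 0, 6, 10, 8, 3, 5, 7]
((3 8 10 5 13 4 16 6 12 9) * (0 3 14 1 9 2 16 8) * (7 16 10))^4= ((0 3)(1 9 14)(2 10 5 13 4 8 7 16 6 12))^4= (1 9 14)(2 4 6 5 7)(8 12 13 16 10)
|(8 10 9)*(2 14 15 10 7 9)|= |(2 14 15 10)(7 9 8)|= 12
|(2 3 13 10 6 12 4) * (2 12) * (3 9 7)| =14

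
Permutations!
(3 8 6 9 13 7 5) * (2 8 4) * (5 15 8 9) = (2 9 13 7 15 8 6 5 3 4) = [0, 1, 9, 4, 2, 3, 5, 15, 6, 13, 10, 11, 12, 7, 14, 8]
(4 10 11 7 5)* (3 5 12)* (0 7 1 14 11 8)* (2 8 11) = (0 7 12 3 5 4 10 11 1 14 2 8) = [7, 14, 8, 5, 10, 4, 6, 12, 0, 9, 11, 1, 3, 13, 2]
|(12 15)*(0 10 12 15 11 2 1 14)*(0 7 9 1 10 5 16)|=|(0 5 16)(1 14 7 9)(2 10 12 11)|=12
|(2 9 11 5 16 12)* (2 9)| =|(5 16 12 9 11)| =5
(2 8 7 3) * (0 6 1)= (0 6 1)(2 8 7 3)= [6, 0, 8, 2, 4, 5, 1, 3, 7]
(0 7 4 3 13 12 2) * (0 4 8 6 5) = [7, 1, 4, 13, 3, 0, 5, 8, 6, 9, 10, 11, 2, 12] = (0 7 8 6 5)(2 4 3 13 12)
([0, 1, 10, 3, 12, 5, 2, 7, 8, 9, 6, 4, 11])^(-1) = [0, 1, 6, 3, 11, 5, 10, 7, 8, 9, 2, 12, 4]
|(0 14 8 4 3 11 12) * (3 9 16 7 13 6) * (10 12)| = 13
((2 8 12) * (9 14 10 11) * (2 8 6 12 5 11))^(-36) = (14) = ((2 6 12 8 5 11 9 14 10))^(-36)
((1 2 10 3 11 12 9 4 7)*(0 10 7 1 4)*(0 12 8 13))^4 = ((0 10 3 11 8 13)(1 2 7 4)(9 12))^4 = (0 8 3)(10 13 11)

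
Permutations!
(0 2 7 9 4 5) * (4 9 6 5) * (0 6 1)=(9)(0 2 7 1)(5 6)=[2, 0, 7, 3, 4, 6, 5, 1, 8, 9]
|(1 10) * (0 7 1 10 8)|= 4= |(10)(0 7 1 8)|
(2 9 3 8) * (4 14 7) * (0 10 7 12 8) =(0 10 7 4 14 12 8 2 9 3) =[10, 1, 9, 0, 14, 5, 6, 4, 2, 3, 7, 11, 8, 13, 12]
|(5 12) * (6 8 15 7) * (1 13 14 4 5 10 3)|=8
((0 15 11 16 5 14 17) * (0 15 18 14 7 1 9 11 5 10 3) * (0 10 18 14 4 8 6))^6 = (0 1 8 5 18 17 11)(4 15 16 14 9 6 7)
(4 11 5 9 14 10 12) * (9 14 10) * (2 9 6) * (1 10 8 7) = (1 10 12 4 11 5 14 6 2 9 8 7) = [0, 10, 9, 3, 11, 14, 2, 1, 7, 8, 12, 5, 4, 13, 6]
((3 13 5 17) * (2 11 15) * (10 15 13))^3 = (2 5 10 11 17 15 13 3)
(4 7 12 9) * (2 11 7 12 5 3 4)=(2 11 7 5 3 4 12 9)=[0, 1, 11, 4, 12, 3, 6, 5, 8, 2, 10, 7, 9]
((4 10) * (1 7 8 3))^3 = ((1 7 8 3)(4 10))^3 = (1 3 8 7)(4 10)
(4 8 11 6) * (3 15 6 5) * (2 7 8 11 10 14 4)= [0, 1, 7, 15, 11, 3, 2, 8, 10, 9, 14, 5, 12, 13, 4, 6]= (2 7 8 10 14 4 11 5 3 15 6)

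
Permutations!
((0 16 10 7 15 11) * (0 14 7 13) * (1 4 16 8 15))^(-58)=(0 16 7 15 13 4 14 8 10 1 11)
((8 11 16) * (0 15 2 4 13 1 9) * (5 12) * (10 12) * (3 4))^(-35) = ((0 15 2 3 4 13 1 9)(5 10 12)(8 11 16))^(-35) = (0 13 2 9 4 15 1 3)(5 10 12)(8 11 16)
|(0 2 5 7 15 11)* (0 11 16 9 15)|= |(0 2 5 7)(9 15 16)|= 12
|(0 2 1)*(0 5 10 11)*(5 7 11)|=10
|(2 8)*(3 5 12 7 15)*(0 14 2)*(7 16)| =12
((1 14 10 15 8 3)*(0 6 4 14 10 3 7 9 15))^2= ((0 6 4 14 3 1 10)(7 9 15 8))^2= (0 4 3 10 6 14 1)(7 15)(8 9)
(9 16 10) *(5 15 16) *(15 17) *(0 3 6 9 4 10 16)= (0 3 6 9 5 17 15)(4 10)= [3, 1, 2, 6, 10, 17, 9, 7, 8, 5, 4, 11, 12, 13, 14, 0, 16, 15]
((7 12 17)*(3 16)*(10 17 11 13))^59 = ((3 16)(7 12 11 13 10 17))^59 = (3 16)(7 17 10 13 11 12)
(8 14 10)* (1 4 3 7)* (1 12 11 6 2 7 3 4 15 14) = [0, 15, 7, 3, 4, 5, 2, 12, 1, 9, 8, 6, 11, 13, 10, 14] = (1 15 14 10 8)(2 7 12 11 6)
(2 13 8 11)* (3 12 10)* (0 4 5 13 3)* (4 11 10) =(0 11 2 3 12 4 5 13 8 10) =[11, 1, 3, 12, 5, 13, 6, 7, 10, 9, 0, 2, 4, 8]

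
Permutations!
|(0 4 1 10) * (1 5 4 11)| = 4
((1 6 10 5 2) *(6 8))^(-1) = ((1 8 6 10 5 2))^(-1) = (1 2 5 10 6 8)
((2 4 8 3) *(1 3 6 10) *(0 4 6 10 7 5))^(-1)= (0 5 7 6 2 3 1 10 8 4)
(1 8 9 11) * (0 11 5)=[11, 8, 2, 3, 4, 0, 6, 7, 9, 5, 10, 1]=(0 11 1 8 9 5)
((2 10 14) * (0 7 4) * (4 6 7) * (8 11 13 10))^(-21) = ((0 4)(2 8 11 13 10 14)(6 7))^(-21) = (0 4)(2 13)(6 7)(8 10)(11 14)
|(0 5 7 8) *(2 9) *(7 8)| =|(0 5 8)(2 9)| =6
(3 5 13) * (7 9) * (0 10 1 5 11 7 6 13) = (0 10 1 5)(3 11 7 9 6 13) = [10, 5, 2, 11, 4, 0, 13, 9, 8, 6, 1, 7, 12, 3]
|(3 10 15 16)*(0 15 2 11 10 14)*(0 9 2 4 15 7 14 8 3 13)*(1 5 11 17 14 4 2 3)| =|(0 7 4 15 16 13)(1 5 11 10 2 17 14 9 3 8)| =30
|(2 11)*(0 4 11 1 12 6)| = |(0 4 11 2 1 12 6)| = 7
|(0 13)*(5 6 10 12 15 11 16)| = 14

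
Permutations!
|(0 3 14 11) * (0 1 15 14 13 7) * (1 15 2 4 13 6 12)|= 9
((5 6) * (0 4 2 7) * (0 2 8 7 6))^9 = (0 8 2 5 4 7 6) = ((0 4 8 7 2 6 5))^9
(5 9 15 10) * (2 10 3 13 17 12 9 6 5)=(2 10)(3 13 17 12 9 15)(5 6)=[0, 1, 10, 13, 4, 6, 5, 7, 8, 15, 2, 11, 9, 17, 14, 3, 16, 12]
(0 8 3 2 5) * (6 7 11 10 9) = (0 8 3 2 5)(6 7 11 10 9) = [8, 1, 5, 2, 4, 0, 7, 11, 3, 6, 9, 10]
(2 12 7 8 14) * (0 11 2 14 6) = (14)(0 11 2 12 7 8 6) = [11, 1, 12, 3, 4, 5, 0, 8, 6, 9, 10, 2, 7, 13, 14]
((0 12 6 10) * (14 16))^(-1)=(0 10 6 12)(14 16)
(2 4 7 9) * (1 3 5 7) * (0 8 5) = [8, 3, 4, 0, 1, 7, 6, 9, 5, 2] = (0 8 5 7 9 2 4 1 3)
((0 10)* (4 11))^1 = ((0 10)(4 11))^1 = (0 10)(4 11)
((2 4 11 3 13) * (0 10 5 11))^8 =(13)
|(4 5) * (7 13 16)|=|(4 5)(7 13 16)|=6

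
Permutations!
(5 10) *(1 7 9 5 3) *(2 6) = (1 7 9 5 10 3)(2 6) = [0, 7, 6, 1, 4, 10, 2, 9, 8, 5, 3]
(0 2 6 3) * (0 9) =(0 2 6 3 9) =[2, 1, 6, 9, 4, 5, 3, 7, 8, 0]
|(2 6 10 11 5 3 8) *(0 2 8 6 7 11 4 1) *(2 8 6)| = |(0 8 6 10 4 1)(2 7 11 5 3)| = 30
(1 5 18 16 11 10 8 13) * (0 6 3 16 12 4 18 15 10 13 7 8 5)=[6, 0, 2, 16, 18, 15, 3, 8, 7, 9, 5, 13, 4, 1, 14, 10, 11, 17, 12]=(0 6 3 16 11 13 1)(4 18 12)(5 15 10)(7 8)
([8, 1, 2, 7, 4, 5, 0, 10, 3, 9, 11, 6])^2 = (0 3 10 6 8 7 11)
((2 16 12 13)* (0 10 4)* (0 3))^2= (0 4)(2 12)(3 10)(13 16)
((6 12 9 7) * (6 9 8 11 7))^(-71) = ((6 12 8 11 7 9))^(-71) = (6 12 8 11 7 9)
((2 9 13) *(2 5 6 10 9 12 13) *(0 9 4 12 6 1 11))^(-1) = (0 11 1 5 13 12 4 10 6 2 9)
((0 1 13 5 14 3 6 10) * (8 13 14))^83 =((0 1 14 3 6 10)(5 8 13))^83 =(0 10 6 3 14 1)(5 13 8)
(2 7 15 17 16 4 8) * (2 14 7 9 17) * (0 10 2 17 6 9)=[10, 1, 0, 3, 8, 5, 9, 15, 14, 6, 2, 11, 12, 13, 7, 17, 4, 16]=(0 10 2)(4 8 14 7 15 17 16)(6 9)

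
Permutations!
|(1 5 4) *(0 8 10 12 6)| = |(0 8 10 12 6)(1 5 4)| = 15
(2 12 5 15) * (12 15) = (2 15)(5 12) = [0, 1, 15, 3, 4, 12, 6, 7, 8, 9, 10, 11, 5, 13, 14, 2]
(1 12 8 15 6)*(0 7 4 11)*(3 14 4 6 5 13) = [7, 12, 2, 14, 11, 13, 1, 6, 15, 9, 10, 0, 8, 3, 4, 5] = (0 7 6 1 12 8 15 5 13 3 14 4 11)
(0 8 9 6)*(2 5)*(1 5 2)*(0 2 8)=(1 5)(2 8 9 6)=[0, 5, 8, 3, 4, 1, 2, 7, 9, 6]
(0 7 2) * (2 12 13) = [7, 1, 0, 3, 4, 5, 6, 12, 8, 9, 10, 11, 13, 2] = (0 7 12 13 2)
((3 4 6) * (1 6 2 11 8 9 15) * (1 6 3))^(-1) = ((1 3 4 2 11 8 9 15 6))^(-1) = (1 6 15 9 8 11 2 4 3)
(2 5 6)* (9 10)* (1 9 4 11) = [0, 9, 5, 3, 11, 6, 2, 7, 8, 10, 4, 1] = (1 9 10 4 11)(2 5 6)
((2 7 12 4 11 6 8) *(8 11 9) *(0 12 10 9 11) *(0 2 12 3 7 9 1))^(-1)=((0 3 7 10 1)(2 9 8 12 4 11 6))^(-1)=(0 1 10 7 3)(2 6 11 4 12 8 9)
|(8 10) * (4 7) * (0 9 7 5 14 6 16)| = |(0 9 7 4 5 14 6 16)(8 10)| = 8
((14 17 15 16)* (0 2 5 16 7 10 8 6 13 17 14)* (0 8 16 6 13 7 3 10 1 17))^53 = ((0 2 5 6 7 1 17 15 3 10 16 8 13))^53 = (0 2 5 6 7 1 17 15 3 10 16 8 13)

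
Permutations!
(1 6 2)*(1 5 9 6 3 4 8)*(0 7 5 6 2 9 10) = (0 7 5 10)(1 3 4 8)(2 6 9) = [7, 3, 6, 4, 8, 10, 9, 5, 1, 2, 0]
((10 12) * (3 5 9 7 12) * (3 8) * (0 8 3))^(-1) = (0 8)(3 10 12 7 9 5) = ((0 8)(3 5 9 7 12 10))^(-1)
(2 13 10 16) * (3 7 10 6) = (2 13 6 3 7 10 16) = [0, 1, 13, 7, 4, 5, 3, 10, 8, 9, 16, 11, 12, 6, 14, 15, 2]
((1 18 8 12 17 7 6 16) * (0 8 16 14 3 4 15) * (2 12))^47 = ((0 8 2 12 17 7 6 14 3 4 15)(1 18 16))^47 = (0 12 6 4 8 17 14 15 2 7 3)(1 16 18)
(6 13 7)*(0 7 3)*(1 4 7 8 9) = (0 8 9 1 4 7 6 13 3) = [8, 4, 2, 0, 7, 5, 13, 6, 9, 1, 10, 11, 12, 3]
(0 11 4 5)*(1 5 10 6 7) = (0 11 4 10 6 7 1 5) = [11, 5, 2, 3, 10, 0, 7, 1, 8, 9, 6, 4]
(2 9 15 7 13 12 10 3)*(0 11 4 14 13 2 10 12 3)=(0 11 4 14 13 3 10)(2 9 15 7)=[11, 1, 9, 10, 14, 5, 6, 2, 8, 15, 0, 4, 12, 3, 13, 7]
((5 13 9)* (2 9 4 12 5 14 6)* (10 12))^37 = (2 9 14 6)(4 12 13 10 5)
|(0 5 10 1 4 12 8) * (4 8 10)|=7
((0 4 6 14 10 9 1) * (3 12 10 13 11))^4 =(0 13 10 4 11 9 6 3 1 14 12)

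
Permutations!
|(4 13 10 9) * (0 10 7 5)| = 7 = |(0 10 9 4 13 7 5)|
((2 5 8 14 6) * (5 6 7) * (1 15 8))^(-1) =(1 5 7 14 8 15)(2 6)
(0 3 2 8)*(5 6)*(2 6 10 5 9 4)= (0 3 6 9 4 2 8)(5 10)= [3, 1, 8, 6, 2, 10, 9, 7, 0, 4, 5]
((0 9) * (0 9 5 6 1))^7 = (9)(0 1 6 5)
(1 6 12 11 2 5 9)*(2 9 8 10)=[0, 6, 5, 3, 4, 8, 12, 7, 10, 1, 2, 9, 11]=(1 6 12 11 9)(2 5 8 10)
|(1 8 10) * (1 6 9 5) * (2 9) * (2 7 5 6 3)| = |(1 8 10 3 2 9 6 7 5)| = 9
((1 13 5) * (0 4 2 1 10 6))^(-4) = ((0 4 2 1 13 5 10 6))^(-4) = (0 13)(1 6)(2 10)(4 5)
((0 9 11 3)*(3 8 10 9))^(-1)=((0 3)(8 10 9 11))^(-1)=(0 3)(8 11 9 10)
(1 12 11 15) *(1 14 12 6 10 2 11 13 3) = (1 6 10 2 11 15 14 12 13 3) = [0, 6, 11, 1, 4, 5, 10, 7, 8, 9, 2, 15, 13, 3, 12, 14]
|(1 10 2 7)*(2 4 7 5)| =|(1 10 4 7)(2 5)| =4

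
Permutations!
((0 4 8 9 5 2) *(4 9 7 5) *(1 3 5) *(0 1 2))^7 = (0 3 2 8 9 5 1 7 4)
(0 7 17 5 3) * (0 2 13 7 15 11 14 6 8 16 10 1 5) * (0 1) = (0 15 11 14 6 8 16 10)(1 5 3 2 13 7 17) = [15, 5, 13, 2, 4, 3, 8, 17, 16, 9, 0, 14, 12, 7, 6, 11, 10, 1]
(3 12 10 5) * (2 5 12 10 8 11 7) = (2 5 3 10 12 8 11 7) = [0, 1, 5, 10, 4, 3, 6, 2, 11, 9, 12, 7, 8]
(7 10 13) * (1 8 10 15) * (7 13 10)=(1 8 7 15)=[0, 8, 2, 3, 4, 5, 6, 15, 7, 9, 10, 11, 12, 13, 14, 1]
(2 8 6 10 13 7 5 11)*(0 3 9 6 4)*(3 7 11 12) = (0 7 5 12 3 9 6 10 13 11 2 8 4) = [7, 1, 8, 9, 0, 12, 10, 5, 4, 6, 13, 2, 3, 11]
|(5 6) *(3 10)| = |(3 10)(5 6)| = 2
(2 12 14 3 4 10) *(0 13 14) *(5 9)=(0 13 14 3 4 10 2 12)(5 9)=[13, 1, 12, 4, 10, 9, 6, 7, 8, 5, 2, 11, 0, 14, 3]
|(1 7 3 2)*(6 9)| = 4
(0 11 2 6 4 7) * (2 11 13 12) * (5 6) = (0 13 12 2 5 6 4 7) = [13, 1, 5, 3, 7, 6, 4, 0, 8, 9, 10, 11, 2, 12]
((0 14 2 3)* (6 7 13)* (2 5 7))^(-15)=(0 14 5 7 13 6 2 3)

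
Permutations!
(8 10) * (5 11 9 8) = (5 11 9 8 10) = [0, 1, 2, 3, 4, 11, 6, 7, 10, 8, 5, 9]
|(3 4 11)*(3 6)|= 4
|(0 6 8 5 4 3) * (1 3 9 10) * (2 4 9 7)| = 24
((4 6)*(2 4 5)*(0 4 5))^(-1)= (0 6 4)(2 5)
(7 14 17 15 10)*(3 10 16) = (3 10 7 14 17 15 16) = [0, 1, 2, 10, 4, 5, 6, 14, 8, 9, 7, 11, 12, 13, 17, 16, 3, 15]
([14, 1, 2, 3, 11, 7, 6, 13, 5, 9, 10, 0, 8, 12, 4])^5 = [14, 1, 2, 3, 11, 5, 6, 7, 8, 9, 10, 0, 12, 13, 4]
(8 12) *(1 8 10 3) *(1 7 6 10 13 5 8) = (3 7 6 10)(5 8 12 13) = [0, 1, 2, 7, 4, 8, 10, 6, 12, 9, 3, 11, 13, 5]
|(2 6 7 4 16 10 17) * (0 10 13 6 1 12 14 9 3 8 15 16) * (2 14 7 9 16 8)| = |(0 10 17 14 16 13 6 9 3 2 1 12 7 4)(8 15)| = 14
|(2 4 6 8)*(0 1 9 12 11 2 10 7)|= |(0 1 9 12 11 2 4 6 8 10 7)|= 11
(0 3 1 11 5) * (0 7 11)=(0 3 1)(5 7 11)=[3, 0, 2, 1, 4, 7, 6, 11, 8, 9, 10, 5]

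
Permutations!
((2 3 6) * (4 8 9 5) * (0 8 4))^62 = ((0 8 9 5)(2 3 6))^62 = (0 9)(2 6 3)(5 8)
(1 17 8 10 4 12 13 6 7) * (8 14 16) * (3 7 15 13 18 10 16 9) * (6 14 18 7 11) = (1 17 18 10 4 12 7)(3 11 6 15 13 14 9)(8 16) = [0, 17, 2, 11, 12, 5, 15, 1, 16, 3, 4, 6, 7, 14, 9, 13, 8, 18, 10]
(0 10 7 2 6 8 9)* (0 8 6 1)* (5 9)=(0 10 7 2 1)(5 9 8)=[10, 0, 1, 3, 4, 9, 6, 2, 5, 8, 7]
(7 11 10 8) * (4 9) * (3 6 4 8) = (3 6 4 9 8 7 11 10) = [0, 1, 2, 6, 9, 5, 4, 11, 7, 8, 3, 10]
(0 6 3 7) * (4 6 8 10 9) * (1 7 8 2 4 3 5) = (0 2 4 6 5 1 7)(3 8 10 9) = [2, 7, 4, 8, 6, 1, 5, 0, 10, 3, 9]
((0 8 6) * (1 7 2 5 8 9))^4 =((0 9 1 7 2 5 8 6))^4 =(0 2)(1 8)(5 9)(6 7)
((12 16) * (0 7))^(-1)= (0 7)(12 16)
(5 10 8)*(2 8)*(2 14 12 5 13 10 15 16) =(2 8 13 10 14 12 5 15 16) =[0, 1, 8, 3, 4, 15, 6, 7, 13, 9, 14, 11, 5, 10, 12, 16, 2]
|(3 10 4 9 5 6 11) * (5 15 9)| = |(3 10 4 5 6 11)(9 15)| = 6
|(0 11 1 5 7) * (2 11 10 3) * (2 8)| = 9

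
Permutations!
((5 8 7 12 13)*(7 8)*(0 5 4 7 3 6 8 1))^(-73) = (0 1 8 6 3 5)(4 13 12 7) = ((0 5 3 6 8 1)(4 7 12 13))^(-73)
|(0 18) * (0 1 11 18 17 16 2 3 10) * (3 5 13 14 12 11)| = |(0 17 16 2 5 13 14 12 11 18 1 3 10)| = 13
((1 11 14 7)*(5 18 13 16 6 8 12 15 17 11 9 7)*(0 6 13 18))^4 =((18)(0 6 8 12 15 17 11 14 5)(1 9 7)(13 16))^4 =(18)(0 15 5 12 14 8 11 6 17)(1 9 7)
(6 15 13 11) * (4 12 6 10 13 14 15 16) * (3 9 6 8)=(3 9 6 16 4 12 8)(10 13 11)(14 15)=[0, 1, 2, 9, 12, 5, 16, 7, 3, 6, 13, 10, 8, 11, 15, 14, 4]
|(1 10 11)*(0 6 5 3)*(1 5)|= |(0 6 1 10 11 5 3)|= 7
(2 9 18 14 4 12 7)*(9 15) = (2 15 9 18 14 4 12 7) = [0, 1, 15, 3, 12, 5, 6, 2, 8, 18, 10, 11, 7, 13, 4, 9, 16, 17, 14]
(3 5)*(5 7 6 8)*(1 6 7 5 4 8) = [0, 6, 2, 5, 8, 3, 1, 7, 4] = (1 6)(3 5)(4 8)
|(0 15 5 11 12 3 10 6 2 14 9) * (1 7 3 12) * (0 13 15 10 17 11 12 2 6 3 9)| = 14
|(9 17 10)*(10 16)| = 4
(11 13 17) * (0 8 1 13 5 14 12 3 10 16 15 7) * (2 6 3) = (0 8 1 13 17 11 5 14 12 2 6 3 10 16 15 7) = [8, 13, 6, 10, 4, 14, 3, 0, 1, 9, 16, 5, 2, 17, 12, 7, 15, 11]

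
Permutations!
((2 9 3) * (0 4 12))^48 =(12)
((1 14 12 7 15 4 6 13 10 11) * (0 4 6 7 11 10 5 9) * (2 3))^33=((0 4 7 15 6 13 5 9)(1 14 12 11)(2 3))^33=(0 4 7 15 6 13 5 9)(1 14 12 11)(2 3)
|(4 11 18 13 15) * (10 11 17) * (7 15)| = 8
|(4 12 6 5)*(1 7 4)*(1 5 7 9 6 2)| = |(1 9 6 7 4 12 2)| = 7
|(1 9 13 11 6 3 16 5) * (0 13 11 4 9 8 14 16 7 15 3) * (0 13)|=|(1 8 14 16 5)(3 7 15)(4 9 11 6 13)|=15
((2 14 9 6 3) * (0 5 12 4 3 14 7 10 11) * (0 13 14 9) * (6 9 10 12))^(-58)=(0 13 10 5 14 11 6)(2 12 3 7 4)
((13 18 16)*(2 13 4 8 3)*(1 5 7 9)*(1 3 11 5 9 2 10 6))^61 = (1 9 3 10 6)(2 5 8 16 13 7 11 4 18)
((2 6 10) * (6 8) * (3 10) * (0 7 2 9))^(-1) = (0 9 10 3 6 8 2 7)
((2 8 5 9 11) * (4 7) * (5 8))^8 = ((2 5 9 11)(4 7))^8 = (11)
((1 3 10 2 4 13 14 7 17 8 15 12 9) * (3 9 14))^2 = (2 13 10 4 3)(7 8 12)(14 17 15)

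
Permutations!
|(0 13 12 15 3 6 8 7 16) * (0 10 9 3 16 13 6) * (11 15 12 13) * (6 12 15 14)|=|(0 12 15 16 10 9 3)(6 8 7 11 14)|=35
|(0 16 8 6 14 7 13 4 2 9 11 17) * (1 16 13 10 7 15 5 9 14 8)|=10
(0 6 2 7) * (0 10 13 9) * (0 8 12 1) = [6, 0, 7, 3, 4, 5, 2, 10, 12, 8, 13, 11, 1, 9] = (0 6 2 7 10 13 9 8 12 1)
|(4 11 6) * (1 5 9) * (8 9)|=|(1 5 8 9)(4 11 6)|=12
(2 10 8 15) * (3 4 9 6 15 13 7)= [0, 1, 10, 4, 9, 5, 15, 3, 13, 6, 8, 11, 12, 7, 14, 2]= (2 10 8 13 7 3 4 9 6 15)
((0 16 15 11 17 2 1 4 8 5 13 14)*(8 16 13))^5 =((0 13 14)(1 4 16 15 11 17 2)(5 8))^5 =(0 14 13)(1 17 15 4 2 11 16)(5 8)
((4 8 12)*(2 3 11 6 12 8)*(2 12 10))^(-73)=((2 3 11 6 10)(4 12))^(-73)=(2 11 10 3 6)(4 12)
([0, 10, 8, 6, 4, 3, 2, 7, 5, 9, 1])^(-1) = [0, 10, 6, 5, 4, 8, 3, 7, 2, 9, 1]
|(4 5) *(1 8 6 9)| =4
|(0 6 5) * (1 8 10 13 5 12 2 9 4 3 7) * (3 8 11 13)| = 14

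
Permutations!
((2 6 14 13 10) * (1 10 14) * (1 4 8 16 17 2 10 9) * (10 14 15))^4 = ((1 9)(2 6 4 8 16 17)(10 14 13 15))^4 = (2 16 4)(6 17 8)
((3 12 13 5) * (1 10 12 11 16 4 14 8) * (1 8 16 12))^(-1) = (1 10)(3 5 13 12 11)(4 16 14) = ((1 10)(3 11 12 13 5)(4 14 16))^(-1)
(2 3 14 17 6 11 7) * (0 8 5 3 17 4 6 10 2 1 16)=(0 8 5 3 14 4 6 11 7 1 16)(2 17 10)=[8, 16, 17, 14, 6, 3, 11, 1, 5, 9, 2, 7, 12, 13, 4, 15, 0, 10]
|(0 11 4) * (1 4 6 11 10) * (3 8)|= 4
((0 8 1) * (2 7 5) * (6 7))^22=((0 8 1)(2 6 7 5))^22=(0 8 1)(2 7)(5 6)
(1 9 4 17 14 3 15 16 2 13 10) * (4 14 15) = (1 9 14 3 4 17 15 16 2 13 10) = [0, 9, 13, 4, 17, 5, 6, 7, 8, 14, 1, 11, 12, 10, 3, 16, 2, 15]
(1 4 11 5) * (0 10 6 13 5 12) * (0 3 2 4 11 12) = (0 10 6 13 5 1 11)(2 4 12 3) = [10, 11, 4, 2, 12, 1, 13, 7, 8, 9, 6, 0, 3, 5]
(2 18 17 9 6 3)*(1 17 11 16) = [0, 17, 18, 2, 4, 5, 3, 7, 8, 6, 10, 16, 12, 13, 14, 15, 1, 9, 11] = (1 17 9 6 3 2 18 11 16)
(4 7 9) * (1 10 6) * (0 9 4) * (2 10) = [9, 2, 10, 3, 7, 5, 1, 4, 8, 0, 6] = (0 9)(1 2 10 6)(4 7)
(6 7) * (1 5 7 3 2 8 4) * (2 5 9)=[0, 9, 8, 5, 1, 7, 3, 6, 4, 2]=(1 9 2 8 4)(3 5 7 6)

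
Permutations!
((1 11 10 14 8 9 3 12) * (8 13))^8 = (1 12 3 9 8 13 14 10 11)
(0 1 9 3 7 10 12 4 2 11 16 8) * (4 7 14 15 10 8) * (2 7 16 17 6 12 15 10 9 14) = (0 1 14 10 15 9 3 2 11 17 6 12 16 4 7 8) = [1, 14, 11, 2, 7, 5, 12, 8, 0, 3, 15, 17, 16, 13, 10, 9, 4, 6]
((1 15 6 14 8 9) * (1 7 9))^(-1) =(1 8 14 6 15)(7 9) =((1 15 6 14 8)(7 9))^(-1)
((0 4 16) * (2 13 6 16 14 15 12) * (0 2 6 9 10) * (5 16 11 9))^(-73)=(0 10 9 11 6 12 15 14 4)(2 16 5 13)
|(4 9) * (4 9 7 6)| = 3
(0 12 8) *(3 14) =(0 12 8)(3 14) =[12, 1, 2, 14, 4, 5, 6, 7, 0, 9, 10, 11, 8, 13, 3]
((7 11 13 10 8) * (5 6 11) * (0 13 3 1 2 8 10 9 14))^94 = (0 9)(1 11 5 8)(2 3 6 7)(13 14)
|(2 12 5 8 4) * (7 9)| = 10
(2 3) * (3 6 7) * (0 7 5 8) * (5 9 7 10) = (0 10 5 8)(2 6 9 7 3) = [10, 1, 6, 2, 4, 8, 9, 3, 0, 7, 5]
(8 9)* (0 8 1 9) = [8, 9, 2, 3, 4, 5, 6, 7, 0, 1] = (0 8)(1 9)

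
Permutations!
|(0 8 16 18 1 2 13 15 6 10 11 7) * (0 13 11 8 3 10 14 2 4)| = |(0 3 10 8 16 18 1 4)(2 11 7 13 15 6 14)| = 56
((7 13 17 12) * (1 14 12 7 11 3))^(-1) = (1 3 11 12 14)(7 17 13)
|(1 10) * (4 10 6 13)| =|(1 6 13 4 10)| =5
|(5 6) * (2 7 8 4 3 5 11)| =8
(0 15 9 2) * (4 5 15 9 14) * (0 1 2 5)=[9, 2, 1, 3, 0, 15, 6, 7, 8, 5, 10, 11, 12, 13, 4, 14]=(0 9 5 15 14 4)(1 2)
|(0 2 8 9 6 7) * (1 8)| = |(0 2 1 8 9 6 7)| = 7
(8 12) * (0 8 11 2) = (0 8 12 11 2) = [8, 1, 0, 3, 4, 5, 6, 7, 12, 9, 10, 2, 11]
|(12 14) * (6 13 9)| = |(6 13 9)(12 14)| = 6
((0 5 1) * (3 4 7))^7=(0 5 1)(3 4 7)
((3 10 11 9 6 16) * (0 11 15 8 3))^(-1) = (0 16 6 9 11)(3 8 15 10)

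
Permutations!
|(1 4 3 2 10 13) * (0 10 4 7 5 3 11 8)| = 11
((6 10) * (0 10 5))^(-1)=(0 5 6 10)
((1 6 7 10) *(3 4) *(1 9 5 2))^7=((1 6 7 10 9 5 2)(3 4))^7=(10)(3 4)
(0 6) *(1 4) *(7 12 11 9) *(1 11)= (0 6)(1 4 11 9 7 12)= [6, 4, 2, 3, 11, 5, 0, 12, 8, 7, 10, 9, 1]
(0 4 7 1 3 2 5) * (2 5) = (0 4 7 1 3 5) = [4, 3, 2, 5, 7, 0, 6, 1]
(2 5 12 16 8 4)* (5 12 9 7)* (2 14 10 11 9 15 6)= (2 12 16 8 4 14 10 11 9 7 5 15 6)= [0, 1, 12, 3, 14, 15, 2, 5, 4, 7, 11, 9, 16, 13, 10, 6, 8]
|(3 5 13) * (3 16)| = 4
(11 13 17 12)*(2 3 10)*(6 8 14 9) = (2 3 10)(6 8 14 9)(11 13 17 12) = [0, 1, 3, 10, 4, 5, 8, 7, 14, 6, 2, 13, 11, 17, 9, 15, 16, 12]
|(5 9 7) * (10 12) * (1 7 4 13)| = 6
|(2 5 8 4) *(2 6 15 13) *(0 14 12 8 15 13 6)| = 5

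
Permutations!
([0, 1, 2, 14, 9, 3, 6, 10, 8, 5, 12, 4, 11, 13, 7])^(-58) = [0, 1, 2, 11, 7, 12, 6, 9, 8, 10, 5, 14, 3, 13, 4]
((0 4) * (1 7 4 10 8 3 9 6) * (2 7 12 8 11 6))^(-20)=(0 1 9)(2 10 12)(3 4 6)(7 11 8)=((0 10 11 6 1 12 8 3 9 2 7 4))^(-20)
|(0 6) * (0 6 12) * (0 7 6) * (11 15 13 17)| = |(0 12 7 6)(11 15 13 17)| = 4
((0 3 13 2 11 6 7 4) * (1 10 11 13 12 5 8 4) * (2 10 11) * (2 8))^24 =(0 10 5)(2 3 8)(4 13 12)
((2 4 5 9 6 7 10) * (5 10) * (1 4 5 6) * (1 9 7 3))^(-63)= (1 4 10 2 5 7 6 3)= ((1 4 10 2 5 7 6 3))^(-63)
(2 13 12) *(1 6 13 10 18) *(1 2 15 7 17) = (1 6 13 12 15 7 17)(2 10 18) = [0, 6, 10, 3, 4, 5, 13, 17, 8, 9, 18, 11, 15, 12, 14, 7, 16, 1, 2]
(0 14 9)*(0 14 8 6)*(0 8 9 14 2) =[9, 1, 0, 3, 4, 5, 8, 7, 6, 2, 10, 11, 12, 13, 14] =(14)(0 9 2)(6 8)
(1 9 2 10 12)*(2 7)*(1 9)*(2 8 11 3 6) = [0, 1, 10, 6, 4, 5, 2, 8, 11, 7, 12, 3, 9] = (2 10 12 9 7 8 11 3 6)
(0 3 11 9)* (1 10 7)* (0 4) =(0 3 11 9 4)(1 10 7) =[3, 10, 2, 11, 0, 5, 6, 1, 8, 4, 7, 9]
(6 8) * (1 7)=(1 7)(6 8)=[0, 7, 2, 3, 4, 5, 8, 1, 6]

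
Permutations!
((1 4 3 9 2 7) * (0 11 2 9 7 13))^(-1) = (0 13 2 11)(1 7 3 4)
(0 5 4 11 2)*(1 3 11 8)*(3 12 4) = (0 5 3 11 2)(1 12 4 8) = [5, 12, 0, 11, 8, 3, 6, 7, 1, 9, 10, 2, 4]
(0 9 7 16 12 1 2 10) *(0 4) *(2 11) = [9, 11, 10, 3, 0, 5, 6, 16, 8, 7, 4, 2, 1, 13, 14, 15, 12] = (0 9 7 16 12 1 11 2 10 4)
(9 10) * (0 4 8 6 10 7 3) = [4, 1, 2, 0, 8, 5, 10, 3, 6, 7, 9] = (0 4 8 6 10 9 7 3)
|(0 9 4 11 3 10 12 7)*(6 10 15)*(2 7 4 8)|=|(0 9 8 2 7)(3 15 6 10 12 4 11)|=35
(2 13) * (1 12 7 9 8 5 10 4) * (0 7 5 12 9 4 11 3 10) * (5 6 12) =[7, 9, 13, 10, 1, 0, 12, 4, 5, 8, 11, 3, 6, 2] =(0 7 4 1 9 8 5)(2 13)(3 10 11)(6 12)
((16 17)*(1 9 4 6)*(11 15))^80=((1 9 4 6)(11 15)(16 17))^80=(17)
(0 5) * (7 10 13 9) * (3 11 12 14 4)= [5, 1, 2, 11, 3, 0, 6, 10, 8, 7, 13, 12, 14, 9, 4]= (0 5)(3 11 12 14 4)(7 10 13 9)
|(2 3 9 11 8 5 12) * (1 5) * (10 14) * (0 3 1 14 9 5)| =30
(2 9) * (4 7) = (2 9)(4 7) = [0, 1, 9, 3, 7, 5, 6, 4, 8, 2]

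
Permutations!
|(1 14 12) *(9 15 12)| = 5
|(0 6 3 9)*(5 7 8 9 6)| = |(0 5 7 8 9)(3 6)| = 10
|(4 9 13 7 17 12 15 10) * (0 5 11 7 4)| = 24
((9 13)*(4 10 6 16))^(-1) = (4 16 6 10)(9 13)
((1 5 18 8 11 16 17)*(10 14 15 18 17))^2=(1 17 5)(8 16 14 18 11 10 15)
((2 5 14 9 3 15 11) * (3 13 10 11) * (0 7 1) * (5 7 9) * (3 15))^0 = (15)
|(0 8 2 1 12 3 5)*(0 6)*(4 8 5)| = |(0 5 6)(1 12 3 4 8 2)| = 6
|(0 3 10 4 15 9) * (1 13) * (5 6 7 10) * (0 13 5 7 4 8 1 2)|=13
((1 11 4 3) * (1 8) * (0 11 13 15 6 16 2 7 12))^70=((0 11 4 3 8 1 13 15 6 16 2 7 12))^70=(0 1 2 4 15 12 8 16 11 13 7 3 6)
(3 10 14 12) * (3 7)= (3 10 14 12 7)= [0, 1, 2, 10, 4, 5, 6, 3, 8, 9, 14, 11, 7, 13, 12]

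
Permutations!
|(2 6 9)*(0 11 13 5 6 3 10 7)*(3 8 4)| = 12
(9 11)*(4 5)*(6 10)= (4 5)(6 10)(9 11)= [0, 1, 2, 3, 5, 4, 10, 7, 8, 11, 6, 9]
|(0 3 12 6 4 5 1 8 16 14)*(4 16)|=|(0 3 12 6 16 14)(1 8 4 5)|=12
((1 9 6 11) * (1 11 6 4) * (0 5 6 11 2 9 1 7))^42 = (0 6 2 4)(5 11 9 7)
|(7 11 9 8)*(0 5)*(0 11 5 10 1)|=|(0 10 1)(5 11 9 8 7)|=15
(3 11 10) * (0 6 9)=(0 6 9)(3 11 10)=[6, 1, 2, 11, 4, 5, 9, 7, 8, 0, 3, 10]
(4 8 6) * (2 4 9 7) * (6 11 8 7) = (2 4 7)(6 9)(8 11) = [0, 1, 4, 3, 7, 5, 9, 2, 11, 6, 10, 8]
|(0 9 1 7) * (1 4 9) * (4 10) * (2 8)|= 6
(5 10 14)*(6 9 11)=(5 10 14)(6 9 11)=[0, 1, 2, 3, 4, 10, 9, 7, 8, 11, 14, 6, 12, 13, 5]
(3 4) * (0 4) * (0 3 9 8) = (0 4 9 8) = [4, 1, 2, 3, 9, 5, 6, 7, 0, 8]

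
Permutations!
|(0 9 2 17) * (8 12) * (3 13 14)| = 12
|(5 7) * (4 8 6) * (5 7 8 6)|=|(4 6)(5 8)|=2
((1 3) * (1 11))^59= ((1 3 11))^59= (1 11 3)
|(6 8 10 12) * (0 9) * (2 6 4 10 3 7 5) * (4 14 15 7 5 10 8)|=|(0 9)(2 6 4 8 3 5)(7 10 12 14 15)|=30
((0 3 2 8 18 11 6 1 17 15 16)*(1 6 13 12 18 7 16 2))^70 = ((0 3 1 17 15 2 8 7 16)(11 13 12 18))^70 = (0 7 2 17 3 16 8 15 1)(11 12)(13 18)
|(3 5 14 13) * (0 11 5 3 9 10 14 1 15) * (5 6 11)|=|(0 5 1 15)(6 11)(9 10 14 13)|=4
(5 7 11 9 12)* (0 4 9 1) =[4, 0, 2, 3, 9, 7, 6, 11, 8, 12, 10, 1, 5] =(0 4 9 12 5 7 11 1)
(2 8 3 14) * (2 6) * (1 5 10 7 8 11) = (1 5 10 7 8 3 14 6 2 11) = [0, 5, 11, 14, 4, 10, 2, 8, 3, 9, 7, 1, 12, 13, 6]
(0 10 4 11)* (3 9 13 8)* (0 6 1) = [10, 0, 2, 9, 11, 5, 1, 7, 3, 13, 4, 6, 12, 8] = (0 10 4 11 6 1)(3 9 13 8)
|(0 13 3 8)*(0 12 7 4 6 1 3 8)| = |(0 13 8 12 7 4 6 1 3)| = 9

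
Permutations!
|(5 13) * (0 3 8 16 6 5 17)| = 8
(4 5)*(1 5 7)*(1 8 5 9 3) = (1 9 3)(4 7 8 5) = [0, 9, 2, 1, 7, 4, 6, 8, 5, 3]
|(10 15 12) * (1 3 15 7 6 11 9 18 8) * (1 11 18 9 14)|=11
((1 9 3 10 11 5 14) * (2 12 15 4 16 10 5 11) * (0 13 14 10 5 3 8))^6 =(2 10 5 16 4 15 12)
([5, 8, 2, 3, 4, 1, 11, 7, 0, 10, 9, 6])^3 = [8, 5, 2, 3, 4, 0, 11, 7, 1, 10, 9, 6]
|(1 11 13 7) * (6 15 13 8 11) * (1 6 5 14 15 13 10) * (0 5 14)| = |(0 5)(1 14 15 10)(6 13 7)(8 11)| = 12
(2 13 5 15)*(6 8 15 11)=(2 13 5 11 6 8 15)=[0, 1, 13, 3, 4, 11, 8, 7, 15, 9, 10, 6, 12, 5, 14, 2]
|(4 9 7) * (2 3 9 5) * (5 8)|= |(2 3 9 7 4 8 5)|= 7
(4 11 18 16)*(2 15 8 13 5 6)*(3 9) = (2 15 8 13 5 6)(3 9)(4 11 18 16) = [0, 1, 15, 9, 11, 6, 2, 7, 13, 3, 10, 18, 12, 5, 14, 8, 4, 17, 16]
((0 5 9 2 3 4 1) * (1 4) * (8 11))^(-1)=(0 1 3 2 9 5)(8 11)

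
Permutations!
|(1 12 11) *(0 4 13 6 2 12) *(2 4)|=15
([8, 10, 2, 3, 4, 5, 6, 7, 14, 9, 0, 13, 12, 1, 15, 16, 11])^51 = (0 13 15)(1 16 8)(10 11 14)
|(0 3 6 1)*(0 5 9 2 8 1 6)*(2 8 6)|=4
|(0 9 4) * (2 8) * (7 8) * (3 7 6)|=15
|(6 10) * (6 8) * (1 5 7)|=3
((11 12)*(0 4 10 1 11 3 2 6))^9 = (12)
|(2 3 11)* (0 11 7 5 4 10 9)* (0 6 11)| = 9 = |(2 3 7 5 4 10 9 6 11)|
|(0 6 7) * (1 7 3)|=|(0 6 3 1 7)|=5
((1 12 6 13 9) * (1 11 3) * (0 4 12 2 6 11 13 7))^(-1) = (0 7 6 2 1 3 11 12 4)(9 13)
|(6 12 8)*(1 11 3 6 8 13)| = 6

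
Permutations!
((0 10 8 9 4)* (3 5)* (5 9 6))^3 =(0 6 9 10 5 4 8 3)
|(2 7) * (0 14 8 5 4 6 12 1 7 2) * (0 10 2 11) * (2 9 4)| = |(0 14 8 5 2 11)(1 7 10 9 4 6 12)| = 42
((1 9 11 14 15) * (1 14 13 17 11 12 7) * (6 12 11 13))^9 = ((1 9 11 6 12 7)(13 17)(14 15))^9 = (1 6)(7 11)(9 12)(13 17)(14 15)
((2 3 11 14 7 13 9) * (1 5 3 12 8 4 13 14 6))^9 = ((1 5 3 11 6)(2 12 8 4 13 9)(7 14))^9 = (1 6 11 3 5)(2 4)(7 14)(8 9)(12 13)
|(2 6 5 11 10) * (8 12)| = 10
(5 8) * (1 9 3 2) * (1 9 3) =[0, 3, 9, 2, 4, 8, 6, 7, 5, 1] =(1 3 2 9)(5 8)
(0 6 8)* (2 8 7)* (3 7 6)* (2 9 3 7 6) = (0 7 9 3 6 2 8) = [7, 1, 8, 6, 4, 5, 2, 9, 0, 3]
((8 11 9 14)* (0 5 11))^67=((0 5 11 9 14 8))^67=(0 5 11 9 14 8)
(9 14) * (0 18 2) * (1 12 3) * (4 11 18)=[4, 12, 0, 1, 11, 5, 6, 7, 8, 14, 10, 18, 3, 13, 9, 15, 16, 17, 2]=(0 4 11 18 2)(1 12 3)(9 14)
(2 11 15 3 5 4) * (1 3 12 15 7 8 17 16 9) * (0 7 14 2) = (0 7 8 17 16 9 1 3 5 4)(2 11 14)(12 15) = [7, 3, 11, 5, 0, 4, 6, 8, 17, 1, 10, 14, 15, 13, 2, 12, 9, 16]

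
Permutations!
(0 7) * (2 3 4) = (0 7)(2 3 4) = [7, 1, 3, 4, 2, 5, 6, 0]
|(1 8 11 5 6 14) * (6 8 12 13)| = 15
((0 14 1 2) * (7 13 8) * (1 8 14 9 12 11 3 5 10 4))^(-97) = (0 11 10 2 12 5 1 9 3 4)(7 8 14 13)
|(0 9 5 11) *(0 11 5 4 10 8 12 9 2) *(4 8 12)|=10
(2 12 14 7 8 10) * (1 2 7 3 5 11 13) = [0, 2, 12, 5, 4, 11, 6, 8, 10, 9, 7, 13, 14, 1, 3] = (1 2 12 14 3 5 11 13)(7 8 10)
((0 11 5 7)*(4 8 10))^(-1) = (0 7 5 11)(4 10 8)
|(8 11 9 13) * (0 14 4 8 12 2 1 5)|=11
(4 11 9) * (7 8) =[0, 1, 2, 3, 11, 5, 6, 8, 7, 4, 10, 9] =(4 11 9)(7 8)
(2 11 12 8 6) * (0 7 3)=(0 7 3)(2 11 12 8 6)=[7, 1, 11, 0, 4, 5, 2, 3, 6, 9, 10, 12, 8]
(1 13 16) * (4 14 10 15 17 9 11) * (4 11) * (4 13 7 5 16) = (1 7 5 16)(4 14 10 15 17 9 13) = [0, 7, 2, 3, 14, 16, 6, 5, 8, 13, 15, 11, 12, 4, 10, 17, 1, 9]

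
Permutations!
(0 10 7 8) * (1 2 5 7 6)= [10, 2, 5, 3, 4, 7, 1, 8, 0, 9, 6]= (0 10 6 1 2 5 7 8)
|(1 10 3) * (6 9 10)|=5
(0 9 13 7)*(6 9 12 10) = (0 12 10 6 9 13 7) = [12, 1, 2, 3, 4, 5, 9, 0, 8, 13, 6, 11, 10, 7]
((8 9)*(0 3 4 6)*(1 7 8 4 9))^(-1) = ((0 3 9 4 6)(1 7 8))^(-1) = (0 6 4 9 3)(1 8 7)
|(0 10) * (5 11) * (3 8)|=|(0 10)(3 8)(5 11)|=2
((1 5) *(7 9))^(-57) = ((1 5)(7 9))^(-57) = (1 5)(7 9)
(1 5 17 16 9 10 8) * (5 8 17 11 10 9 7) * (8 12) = (1 12 8)(5 11 10 17 16 7) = [0, 12, 2, 3, 4, 11, 6, 5, 1, 9, 17, 10, 8, 13, 14, 15, 7, 16]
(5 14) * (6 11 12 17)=(5 14)(6 11 12 17)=[0, 1, 2, 3, 4, 14, 11, 7, 8, 9, 10, 12, 17, 13, 5, 15, 16, 6]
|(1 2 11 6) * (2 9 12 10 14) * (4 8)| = |(1 9 12 10 14 2 11 6)(4 8)| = 8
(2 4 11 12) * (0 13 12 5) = [13, 1, 4, 3, 11, 0, 6, 7, 8, 9, 10, 5, 2, 12] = (0 13 12 2 4 11 5)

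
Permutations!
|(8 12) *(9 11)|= 2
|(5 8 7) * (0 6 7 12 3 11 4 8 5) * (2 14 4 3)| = |(0 6 7)(2 14 4 8 12)(3 11)| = 30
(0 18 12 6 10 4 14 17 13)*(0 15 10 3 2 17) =(0 18 12 6 3 2 17 13 15 10 4 14) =[18, 1, 17, 2, 14, 5, 3, 7, 8, 9, 4, 11, 6, 15, 0, 10, 16, 13, 12]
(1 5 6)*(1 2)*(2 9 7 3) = [0, 5, 1, 2, 4, 6, 9, 3, 8, 7] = (1 5 6 9 7 3 2)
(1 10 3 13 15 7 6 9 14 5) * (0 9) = (0 9 14 5 1 10 3 13 15 7 6) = [9, 10, 2, 13, 4, 1, 0, 6, 8, 14, 3, 11, 12, 15, 5, 7]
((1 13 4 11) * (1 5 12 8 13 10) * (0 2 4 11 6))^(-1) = (0 6 4 2)(1 10)(5 11 13 8 12)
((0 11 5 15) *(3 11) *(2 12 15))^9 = ((0 3 11 5 2 12 15))^9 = (0 11 2 15 3 5 12)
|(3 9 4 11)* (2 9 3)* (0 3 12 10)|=4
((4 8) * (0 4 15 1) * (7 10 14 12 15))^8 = (0 1 15 12 14 10 7 8 4)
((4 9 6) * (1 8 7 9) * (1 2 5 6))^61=((1 8 7 9)(2 5 6 4))^61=(1 8 7 9)(2 5 6 4)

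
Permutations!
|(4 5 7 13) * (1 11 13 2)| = 7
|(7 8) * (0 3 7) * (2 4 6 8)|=|(0 3 7 2 4 6 8)|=7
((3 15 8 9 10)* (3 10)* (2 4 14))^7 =(2 4 14)(3 9 8 15)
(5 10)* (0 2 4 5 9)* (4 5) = (0 2 5 10 9) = [2, 1, 5, 3, 4, 10, 6, 7, 8, 0, 9]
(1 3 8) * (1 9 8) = (1 3)(8 9) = [0, 3, 2, 1, 4, 5, 6, 7, 9, 8]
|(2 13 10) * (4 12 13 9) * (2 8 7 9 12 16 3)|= |(2 12 13 10 8 7 9 4 16 3)|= 10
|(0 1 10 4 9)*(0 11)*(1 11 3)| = 10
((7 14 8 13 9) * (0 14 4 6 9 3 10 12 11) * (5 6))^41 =((0 14 8 13 3 10 12 11)(4 5 6 9 7))^41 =(0 14 8 13 3 10 12 11)(4 5 6 9 7)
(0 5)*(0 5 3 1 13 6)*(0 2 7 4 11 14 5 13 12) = (0 3 1 12)(2 7 4 11 14 5 13 6) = [3, 12, 7, 1, 11, 13, 2, 4, 8, 9, 10, 14, 0, 6, 5]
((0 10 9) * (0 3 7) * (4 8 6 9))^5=((0 10 4 8 6 9 3 7))^5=(0 9 4 7 6 10 3 8)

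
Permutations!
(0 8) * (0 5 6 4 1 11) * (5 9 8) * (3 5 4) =(0 4 1 11)(3 5 6)(8 9) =[4, 11, 2, 5, 1, 6, 3, 7, 9, 8, 10, 0]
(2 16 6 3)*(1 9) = (1 9)(2 16 6 3) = [0, 9, 16, 2, 4, 5, 3, 7, 8, 1, 10, 11, 12, 13, 14, 15, 6]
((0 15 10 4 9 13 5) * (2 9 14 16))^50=((0 15 10 4 14 16 2 9 13 5))^50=(16)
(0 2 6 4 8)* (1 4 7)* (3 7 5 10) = [2, 4, 6, 7, 8, 10, 5, 1, 0, 9, 3] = (0 2 6 5 10 3 7 1 4 8)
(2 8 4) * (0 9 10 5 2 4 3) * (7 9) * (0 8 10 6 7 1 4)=(0 1 4)(2 10 5)(3 8)(6 7 9)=[1, 4, 10, 8, 0, 2, 7, 9, 3, 6, 5]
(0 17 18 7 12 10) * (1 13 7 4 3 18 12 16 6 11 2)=(0 17 12 10)(1 13 7 16 6 11 2)(3 18 4)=[17, 13, 1, 18, 3, 5, 11, 16, 8, 9, 0, 2, 10, 7, 14, 15, 6, 12, 4]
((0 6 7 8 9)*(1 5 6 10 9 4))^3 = ((0 10 9)(1 5 6 7 8 4))^3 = (10)(1 7)(4 6)(5 8)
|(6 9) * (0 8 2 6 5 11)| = |(0 8 2 6 9 5 11)| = 7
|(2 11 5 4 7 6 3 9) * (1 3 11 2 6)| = |(1 3 9 6 11 5 4 7)| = 8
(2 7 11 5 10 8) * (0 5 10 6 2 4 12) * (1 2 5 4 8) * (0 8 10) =[4, 2, 7, 3, 12, 6, 5, 11, 10, 9, 1, 0, 8] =(0 4 12 8 10 1 2 7 11)(5 6)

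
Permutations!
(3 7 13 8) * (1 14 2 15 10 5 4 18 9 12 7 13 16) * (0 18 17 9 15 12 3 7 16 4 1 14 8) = [18, 8, 12, 13, 17, 1, 6, 4, 7, 3, 5, 11, 16, 0, 2, 10, 14, 9, 15] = (0 18 15 10 5 1 8 7 4 17 9 3 13)(2 12 16 14)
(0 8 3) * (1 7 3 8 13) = (0 13 1 7 3) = [13, 7, 2, 0, 4, 5, 6, 3, 8, 9, 10, 11, 12, 1]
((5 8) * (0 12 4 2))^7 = (0 2 4 12)(5 8)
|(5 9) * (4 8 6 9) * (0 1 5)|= |(0 1 5 4 8 6 9)|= 7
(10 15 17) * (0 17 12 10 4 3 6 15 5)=[17, 1, 2, 6, 3, 0, 15, 7, 8, 9, 5, 11, 10, 13, 14, 12, 16, 4]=(0 17 4 3 6 15 12 10 5)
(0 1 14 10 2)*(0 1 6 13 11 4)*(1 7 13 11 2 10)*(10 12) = [6, 14, 7, 3, 0, 5, 11, 13, 8, 9, 12, 4, 10, 2, 1] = (0 6 11 4)(1 14)(2 7 13)(10 12)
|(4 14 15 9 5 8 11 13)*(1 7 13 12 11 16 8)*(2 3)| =8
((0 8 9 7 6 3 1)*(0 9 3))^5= ((0 8 3 1 9 7 6))^5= (0 7 1 8 6 9 3)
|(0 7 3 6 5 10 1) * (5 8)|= |(0 7 3 6 8 5 10 1)|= 8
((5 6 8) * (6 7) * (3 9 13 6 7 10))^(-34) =(3 9 13 6 8 5 10)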